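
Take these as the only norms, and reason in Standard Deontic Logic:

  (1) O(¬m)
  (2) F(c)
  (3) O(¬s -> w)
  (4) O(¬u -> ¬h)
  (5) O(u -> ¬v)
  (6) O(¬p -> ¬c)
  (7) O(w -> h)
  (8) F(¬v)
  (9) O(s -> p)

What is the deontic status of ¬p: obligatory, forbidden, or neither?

Premise 8 is F(¬v), i.e. O(v).
Premise 5 is O(u -> ¬v); contrapositively O(v -> ¬u). Since O(v) holds, K gives O(¬u).
From O(¬u) and premise 4, O(¬u -> ¬h), we obtain O(¬h).
Premise 7 is O(w -> h); contrapositively O(¬h -> ¬w). Since O(¬h) holds, K gives O(¬w).
The contrapositive of premise 3 (O(¬s -> w)) is O(¬w -> s), and O(¬w) is already established, so O(s).
Premise 9 is O(s -> p); since O(s), deontic closure gives O(p).
Premises 1, 2, 6 do not contribute to this derivation.
Thus O(p), which is F(¬p): ¬p is forbidden.

Forbidden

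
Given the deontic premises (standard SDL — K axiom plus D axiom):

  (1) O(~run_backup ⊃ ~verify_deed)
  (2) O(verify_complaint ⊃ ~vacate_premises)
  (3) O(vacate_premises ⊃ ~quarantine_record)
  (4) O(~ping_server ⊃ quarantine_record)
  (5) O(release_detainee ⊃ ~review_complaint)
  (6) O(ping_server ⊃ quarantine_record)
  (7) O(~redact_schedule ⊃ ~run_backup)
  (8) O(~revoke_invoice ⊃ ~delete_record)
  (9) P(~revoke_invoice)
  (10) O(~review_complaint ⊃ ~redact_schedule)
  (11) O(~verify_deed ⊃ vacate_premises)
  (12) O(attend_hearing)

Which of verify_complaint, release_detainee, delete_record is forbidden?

release_detainee

By case analysis on ping_server: premise 6 gives O(ping_server ⊃ quarantine_record) and premise 4 gives O(~ping_server ⊃ quarantine_record), so O(quarantine_record) either way.
The contrapositive of premise 3 (O(vacate_premises ⊃ ~quarantine_record)) is O(quarantine_record ⊃ ~vacate_premises), and O(quarantine_record) is already established, so O(~vacate_premises).
The contrapositive of premise 11 (O(~verify_deed ⊃ vacate_premises)) is O(~vacate_premises ⊃ verify_deed), and O(~vacate_premises) is already established, so O(verify_deed).
The contrapositive of premise 1 (O(~run_backup ⊃ ~verify_deed)) is O(verify_deed ⊃ run_backup), and O(verify_deed) is already established, so O(run_backup).
Premise 7, O(~redact_schedule ⊃ ~run_backup), contraposes to O(run_backup ⊃ redact_schedule); with O(run_backup) we get O(redact_schedule).
Premise 10, O(~review_complaint ⊃ ~redact_schedule), contraposes to O(redact_schedule ⊃ review_complaint); with O(redact_schedule) we get O(review_complaint).
Premise 5 is O(release_detainee ⊃ ~review_complaint); contrapositively O(review_complaint ⊃ ~release_detainee). Since O(review_complaint) holds, K gives O(~release_detainee).
So O(~release_detainee) holds, i.e. release_detainee is forbidden. None of the other listed options is forbidden under the premises.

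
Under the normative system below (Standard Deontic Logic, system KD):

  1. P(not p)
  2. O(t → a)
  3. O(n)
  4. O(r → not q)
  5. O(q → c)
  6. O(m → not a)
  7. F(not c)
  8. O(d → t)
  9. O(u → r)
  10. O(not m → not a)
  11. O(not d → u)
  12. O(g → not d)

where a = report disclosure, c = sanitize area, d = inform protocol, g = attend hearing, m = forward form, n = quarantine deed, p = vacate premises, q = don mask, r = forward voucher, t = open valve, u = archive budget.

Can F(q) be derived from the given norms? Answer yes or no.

Premises 10 and 6 are O(not m → not a) and O(m → not a); every ideal world satisfies not m or m, so in either case not a holds — hence O(not a).
Premise 2, O(t → a), contraposes to O(not a → not t); with O(not a) we get O(not t).
Premise 8 is O(d → t); contrapositively O(not t → not d). Since O(not t) holds, K gives O(not d).
With premise 11, O(not d → u), the K-axiom yields O(u).
With premise 9, O(u → r), the K-axiom yields O(r).
Applying K to premise 4 (O(r → not q)) and O(r) yields O(not q).
Premises 1, 3, 5, 7, 12 do not contribute to this derivation.
So O(not q) holds, i.e. F(q). The claim follows.

Yes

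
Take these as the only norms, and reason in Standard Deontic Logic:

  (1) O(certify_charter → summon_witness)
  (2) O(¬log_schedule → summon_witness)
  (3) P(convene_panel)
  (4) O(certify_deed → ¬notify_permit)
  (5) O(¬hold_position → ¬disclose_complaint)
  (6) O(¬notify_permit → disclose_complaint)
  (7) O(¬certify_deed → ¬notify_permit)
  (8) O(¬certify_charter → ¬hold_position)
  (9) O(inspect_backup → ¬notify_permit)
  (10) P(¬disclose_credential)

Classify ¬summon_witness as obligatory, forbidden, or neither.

Forbidden

By case analysis on certify_deed: premise 4 gives O(certify_deed → ¬notify_permit) and premise 7 gives O(¬certify_deed → ¬notify_permit), so O(¬notify_permit) either way.
Applying K to premise 6 (O(¬notify_permit → disclose_complaint)) and O(¬notify_permit) yields O(disclose_complaint).
The contrapositive of premise 5 (O(¬hold_position → ¬disclose_complaint)) is O(disclose_complaint → hold_position), and O(disclose_complaint) is already established, so O(hold_position).
The contrapositive of premise 8 (O(¬certify_charter → ¬hold_position)) is O(hold_position → certify_charter), and O(hold_position) is already established, so O(certify_charter).
From O(certify_charter) and premise 1, O(certify_charter → summon_witness), we obtain O(summon_witness).
Premises 2, 3, 9, 10 do not contribute to this derivation.
Thus O(summon_witness), which is F(¬summon_witness): ¬summon_witness is forbidden.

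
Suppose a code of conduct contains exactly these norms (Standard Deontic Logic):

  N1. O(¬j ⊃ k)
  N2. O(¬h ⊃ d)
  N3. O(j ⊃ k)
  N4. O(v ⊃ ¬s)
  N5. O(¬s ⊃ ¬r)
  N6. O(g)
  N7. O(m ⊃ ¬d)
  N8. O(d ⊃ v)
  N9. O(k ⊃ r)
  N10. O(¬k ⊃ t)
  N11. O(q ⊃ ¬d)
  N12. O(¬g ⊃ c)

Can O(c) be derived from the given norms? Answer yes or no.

Premise 12 is O(¬g ⊃ c), but O(¬g) is not derivable from the premises, so it does not yield O(c).
No other premise forces O(c). An ideal world satisfying every premise can still have c false, so O(c) is not derivable.

No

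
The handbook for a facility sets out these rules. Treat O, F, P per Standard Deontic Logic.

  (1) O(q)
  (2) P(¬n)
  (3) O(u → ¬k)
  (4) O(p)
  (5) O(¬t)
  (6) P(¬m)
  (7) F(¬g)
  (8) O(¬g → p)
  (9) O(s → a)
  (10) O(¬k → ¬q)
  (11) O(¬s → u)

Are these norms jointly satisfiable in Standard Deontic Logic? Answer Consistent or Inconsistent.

Premise 8 is O(¬g → p); even if O(p) held, inferring O(¬g) would be affirming the consequent — invalid.
So O(¬g) is not derivable, and the apparent clash with O(g) does not arise.
A world satisfying every obligation exists (e.g. a=true, g=true, k=true, m=false, n=false, p=true, q=true, s=true, t=false, u=false); no atom is both obligatory and forbidden, so the set is consistent.

Consistent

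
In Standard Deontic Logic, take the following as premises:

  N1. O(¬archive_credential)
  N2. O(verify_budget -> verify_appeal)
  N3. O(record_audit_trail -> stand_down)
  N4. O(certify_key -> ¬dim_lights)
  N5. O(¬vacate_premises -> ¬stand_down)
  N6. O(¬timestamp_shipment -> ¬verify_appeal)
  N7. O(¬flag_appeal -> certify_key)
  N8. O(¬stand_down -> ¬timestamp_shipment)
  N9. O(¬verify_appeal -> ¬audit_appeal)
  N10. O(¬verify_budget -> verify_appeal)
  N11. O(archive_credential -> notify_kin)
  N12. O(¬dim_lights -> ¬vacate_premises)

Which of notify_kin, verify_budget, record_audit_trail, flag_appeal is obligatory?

Premises 2 and 10 are O(verify_budget -> verify_appeal) and O(¬verify_budget -> verify_appeal); every ideal world satisfies verify_budget or ¬verify_budget, so in either case verify_appeal holds — hence O(verify_appeal).
Premise 6 is O(¬timestamp_shipment -> ¬verify_appeal); contrapositively O(verify_appeal -> timestamp_shipment). Since O(verify_appeal) holds, K gives O(timestamp_shipment).
The contrapositive of premise 8 (O(¬stand_down -> ¬timestamp_shipment)) is O(timestamp_shipment -> stand_down), and O(timestamp_shipment) is already established, so O(stand_down).
Premise 5 is O(¬vacate_premises -> ¬stand_down); contrapositively O(stand_down -> vacate_premises). Since O(stand_down) holds, K gives O(vacate_premises).
Premise 12, O(¬dim_lights -> ¬vacate_premises), contraposes to O(vacate_premises -> dim_lights); with O(vacate_premises) we get O(dim_lights).
Premise 4, O(certify_key -> ¬dim_lights), contraposes to O(dim_lights -> ¬certify_key); with O(dim_lights) we get O(¬certify_key).
Premise 7 is O(¬flag_appeal -> certify_key); contrapositively O(¬certify_key -> flag_appeal). Since O(¬certify_key) holds, K gives O(flag_appeal).
So O(flag_appeal) holds — flag_appeal is obligatory. None of the other listed options is made obligatory by any chain of premises.

flag_appeal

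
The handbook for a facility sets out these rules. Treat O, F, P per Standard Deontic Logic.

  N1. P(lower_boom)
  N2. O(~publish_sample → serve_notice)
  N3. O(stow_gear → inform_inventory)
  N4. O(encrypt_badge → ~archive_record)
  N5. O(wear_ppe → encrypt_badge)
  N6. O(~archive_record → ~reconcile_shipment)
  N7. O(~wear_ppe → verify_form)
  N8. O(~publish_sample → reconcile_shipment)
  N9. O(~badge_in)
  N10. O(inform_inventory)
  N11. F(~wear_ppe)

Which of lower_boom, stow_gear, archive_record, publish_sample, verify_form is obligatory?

Premise 11, F(~wear_ppe), is equivalent to O(wear_ppe).
Premise 5 is O(wear_ppe → encrypt_badge); since O(wear_ppe), deontic closure gives O(encrypt_badge).
From O(encrypt_badge) and premise 4, O(encrypt_badge → ~archive_record), we obtain O(~archive_record).
From O(~archive_record) and premise 6, O(~archive_record → ~reconcile_shipment), we obtain O(~reconcile_shipment).
Premise 8, O(~publish_sample → reconcile_shipment), contraposes to O(~reconcile_shipment → publish_sample); with O(~reconcile_shipment) we get O(publish_sample).
So O(publish_sample) holds — publish_sample is obligatory. None of the other listed options is made obligatory by any chain of premises.

publish_sample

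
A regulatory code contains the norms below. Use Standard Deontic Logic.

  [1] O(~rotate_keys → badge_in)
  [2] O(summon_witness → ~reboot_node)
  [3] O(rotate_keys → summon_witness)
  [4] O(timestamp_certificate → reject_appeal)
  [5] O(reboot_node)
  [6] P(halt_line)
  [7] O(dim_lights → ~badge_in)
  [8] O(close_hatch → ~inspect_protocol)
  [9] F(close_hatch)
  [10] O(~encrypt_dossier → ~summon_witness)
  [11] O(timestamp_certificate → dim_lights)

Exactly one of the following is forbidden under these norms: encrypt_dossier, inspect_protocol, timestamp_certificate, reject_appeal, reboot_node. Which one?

From premise 5 we have O(reboot_node).
The contrapositive of premise 2 (O(summon_witness → ~reboot_node)) is O(reboot_node → ~summon_witness), and O(reboot_node) is already established, so O(~summon_witness).
The contrapositive of premise 3 (O(rotate_keys → summon_witness)) is O(~summon_witness → ~rotate_keys), and O(~summon_witness) is already established, so O(~rotate_keys).
Premise 1 is O(~rotate_keys → badge_in); since O(~rotate_keys), deontic closure gives O(badge_in).
Premise 7 is O(dim_lights → ~badge_in); contrapositively O(badge_in → ~dim_lights). Since O(badge_in) holds, K gives O(~dim_lights).
The contrapositive of premise 11 (O(timestamp_certificate → dim_lights)) is O(~dim_lights → ~timestamp_certificate), and O(~dim_lights) is already established, so O(~timestamp_certificate).
So O(~timestamp_certificate) holds, i.e. timestamp_certificate is forbidden. None of the other listed options is forbidden under the premises.

timestamp_certificate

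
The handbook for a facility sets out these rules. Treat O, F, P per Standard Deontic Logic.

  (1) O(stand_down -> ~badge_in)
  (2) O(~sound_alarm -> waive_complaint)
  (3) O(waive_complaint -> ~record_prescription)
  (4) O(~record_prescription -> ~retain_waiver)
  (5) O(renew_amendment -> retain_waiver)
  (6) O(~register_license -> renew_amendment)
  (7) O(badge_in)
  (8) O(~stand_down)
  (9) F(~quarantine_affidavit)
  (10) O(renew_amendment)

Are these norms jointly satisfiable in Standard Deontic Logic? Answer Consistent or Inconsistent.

Consistent

Premise 1 is O(stand_down -> ~badge_in), but O(stand_down) is not derivable from the premises, so it does not yield O(~badge_in).
So O(~badge_in) is not derivable, and the apparent clash with O(badge_in) does not arise.
A world satisfying every obligation exists (e.g. badge_in=true, quarantine_affidavit=true, record_prescription=true, register_license=false, renew_amendment=true, retain_waiver=true, sound_alarm=true, stand_down=false, waive_complaint=false); no atom is both obligatory and forbidden, so the set is consistent.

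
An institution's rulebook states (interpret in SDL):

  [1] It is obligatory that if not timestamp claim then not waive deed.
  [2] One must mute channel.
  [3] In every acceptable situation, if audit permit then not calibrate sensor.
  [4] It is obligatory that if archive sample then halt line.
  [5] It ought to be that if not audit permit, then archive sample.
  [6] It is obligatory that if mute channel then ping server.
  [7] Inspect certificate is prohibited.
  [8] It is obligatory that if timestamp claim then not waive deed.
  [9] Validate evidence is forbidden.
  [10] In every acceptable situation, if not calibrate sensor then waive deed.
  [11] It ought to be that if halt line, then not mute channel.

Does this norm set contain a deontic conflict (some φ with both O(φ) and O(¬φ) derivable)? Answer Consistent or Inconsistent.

Premises 8 and 1 cover both cases: O(timestamp_claim → ¬waive_deed) and O(¬timestamp_claim → ¬waive_deed). Since timestamp_claim ∨ ¬timestamp_claim is a tautology, O(¬waive_deed) follows.
Premise 10, O(¬calibrate_sensor → waive_deed), contraposes to O(¬waive_deed → calibrate_sensor); with O(¬waive_deed) we get O(calibrate_sensor).
The contrapositive of premise 3 (O(audit_permit → ¬calibrate_sensor)) is O(calibrate_sensor → ¬audit_permit), and O(calibrate_sensor) is already established, so O(¬audit_permit).
With premise 5, O(¬audit_permit → archive_sample), the K-axiom yields O(archive_sample).
Applying K to premise 4 (O(archive_sample → halt_line)) and O(archive_sample) yields O(halt_line).
With premise 11, O(halt_line → ¬mute_channel), the K-axiom yields O(¬mute_channel).
Yet premise 2 states O(mute_channel).
We now have both O(¬mute_channel) and O(mute_channel) — mute_channel is simultaneously obligatory and forbidden, violating the D-axiom.

Inconsistent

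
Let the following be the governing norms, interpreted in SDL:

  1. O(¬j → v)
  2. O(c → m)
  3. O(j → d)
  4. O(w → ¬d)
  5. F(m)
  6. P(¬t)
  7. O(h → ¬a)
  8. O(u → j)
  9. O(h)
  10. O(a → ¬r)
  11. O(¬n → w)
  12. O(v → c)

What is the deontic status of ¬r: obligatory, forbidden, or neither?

Premise 10 is O(a → ¬r), but O(a) is not derivable from the premises, so it does not yield O(¬r).
No premise or chain of K-axiom applications forces O(¬r), and none forces O(r). So ¬r is neither obligatory nor forbidden under these norms.

Neither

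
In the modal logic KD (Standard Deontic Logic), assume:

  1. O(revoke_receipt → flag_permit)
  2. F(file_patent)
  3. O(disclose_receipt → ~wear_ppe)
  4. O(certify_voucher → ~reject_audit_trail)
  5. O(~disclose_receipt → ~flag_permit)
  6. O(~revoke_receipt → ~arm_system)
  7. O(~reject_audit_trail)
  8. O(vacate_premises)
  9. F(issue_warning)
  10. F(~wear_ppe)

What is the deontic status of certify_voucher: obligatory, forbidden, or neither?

Neither

Premise 4 is O(certify_voucher → ~reject_audit_trail); even if O(~reject_audit_trail) held, inferring O(certify_voucher) would be affirming the consequent — invalid.
No premise or chain of K-axiom applications forces O(certify_voucher), and none forces O(~certify_voucher). So certify_voucher is neither obligatory nor forbidden under these norms.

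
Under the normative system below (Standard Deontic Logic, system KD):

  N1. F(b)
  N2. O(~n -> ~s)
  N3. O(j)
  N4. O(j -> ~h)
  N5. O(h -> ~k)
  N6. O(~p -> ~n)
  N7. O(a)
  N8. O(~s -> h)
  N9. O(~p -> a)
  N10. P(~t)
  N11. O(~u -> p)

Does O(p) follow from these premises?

Yes

Premise 3 states O(j) outright.
From O(j) and premise 4, O(j -> ~h), we obtain O(~h).
Premise 8 is O(~s -> h); contrapositively O(~h -> s). Since O(~h) holds, K gives O(s).
Premise 2, O(~n -> ~s), contraposes to O(s -> n); with O(s) we get O(n).
Premise 6, O(~p -> ~n), contraposes to O(n -> p); with O(n) we get O(p).
Premises 1, 5, 7, 9, 10, 11 do not contribute to this derivation.
So O(p) follows.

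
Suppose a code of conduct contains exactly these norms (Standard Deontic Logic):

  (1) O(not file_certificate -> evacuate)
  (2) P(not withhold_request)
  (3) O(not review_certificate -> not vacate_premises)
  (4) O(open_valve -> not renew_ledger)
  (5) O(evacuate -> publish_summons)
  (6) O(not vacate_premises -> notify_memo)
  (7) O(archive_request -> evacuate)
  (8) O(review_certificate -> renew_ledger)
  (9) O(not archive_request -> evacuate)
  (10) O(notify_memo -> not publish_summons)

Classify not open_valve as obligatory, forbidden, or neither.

Obligatory

Premises 7 and 9 are O(archive_request -> evacuate) and O(not archive_request -> evacuate); every ideal world satisfies archive_request or not archive_request, so in either case evacuate holds — hence O(evacuate).
Applying K to premise 5 (O(evacuate -> publish_summons)) and O(evacuate) yields O(publish_summons).
Premise 10, O(notify_memo -> not publish_summons), contraposes to O(publish_summons -> not notify_memo); with O(publish_summons) we get O(not notify_memo).
Premise 6 is O(not vacate_premises -> notify_memo); contrapositively O(not notify_memo -> vacate_premises). Since O(not notify_memo) holds, K gives O(vacate_premises).
Premise 3, O(not review_certificate -> not vacate_premises), contraposes to O(vacate_premises -> review_certificate); with O(vacate_premises) we get O(review_certificate).
Premise 8 is O(review_certificate -> renew_ledger); since O(review_certificate), deontic closure gives O(renew_ledger).
Premise 4, O(open_valve -> not renew_ledger), contraposes to O(renew_ledger -> not open_valve); with O(renew_ledger) we get O(not open_valve).
Premises 1, 2 do not contribute to this derivation.
Hence not open_valve is obligatory.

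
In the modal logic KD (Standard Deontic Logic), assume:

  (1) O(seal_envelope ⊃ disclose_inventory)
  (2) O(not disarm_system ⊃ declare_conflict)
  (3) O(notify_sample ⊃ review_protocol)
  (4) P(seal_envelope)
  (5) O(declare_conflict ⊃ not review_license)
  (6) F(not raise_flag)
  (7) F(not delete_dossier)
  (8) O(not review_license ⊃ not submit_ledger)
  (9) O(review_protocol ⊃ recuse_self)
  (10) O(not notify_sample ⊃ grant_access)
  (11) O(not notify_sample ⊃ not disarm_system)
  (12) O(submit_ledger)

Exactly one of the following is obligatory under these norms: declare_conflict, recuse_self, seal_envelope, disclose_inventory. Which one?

From premise 12 we have O(submit_ledger).
Premise 8 is O(not review_license ⊃ not submit_ledger); contrapositively O(submit_ledger ⊃ review_license). Since O(submit_ledger) holds, K gives O(review_license).
Premise 5 is O(declare_conflict ⊃ not review_license); contrapositively O(review_license ⊃ not declare_conflict). Since O(review_license) holds, K gives O(not declare_conflict).
The contrapositive of premise 2 (O(not disarm_system ⊃ declare_conflict)) is O(not declare_conflict ⊃ disarm_system), and O(not declare_conflict) is already established, so O(disarm_system).
The contrapositive of premise 11 (O(not notify_sample ⊃ not disarm_system)) is O(disarm_system ⊃ notify_sample), and O(disarm_system) is already established, so O(notify_sample).
Premise 3 is O(notify_sample ⊃ review_protocol); since O(notify_sample), deontic closure gives O(review_protocol).
Premise 9 is O(review_protocol ⊃ recuse_self); since O(review_protocol), deontic closure gives O(recuse_self).
So O(recuse_self) holds — recuse_self is obligatory. None of the other listed options is made obligatory by any chain of premises.

recuse_self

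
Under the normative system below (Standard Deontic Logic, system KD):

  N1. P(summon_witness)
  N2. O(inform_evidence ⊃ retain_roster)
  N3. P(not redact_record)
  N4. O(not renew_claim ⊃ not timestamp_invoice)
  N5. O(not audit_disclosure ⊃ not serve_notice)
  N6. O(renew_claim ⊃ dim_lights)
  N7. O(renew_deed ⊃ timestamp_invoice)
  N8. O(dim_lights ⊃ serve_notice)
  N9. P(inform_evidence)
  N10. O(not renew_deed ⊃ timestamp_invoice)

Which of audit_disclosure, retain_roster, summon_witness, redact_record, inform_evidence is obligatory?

audit_disclosure

Premises 7 and 10 are O(renew_deed ⊃ timestamp_invoice) and O(not renew_deed ⊃ timestamp_invoice); every ideal world satisfies renew_deed or not renew_deed, so in either case timestamp_invoice holds — hence O(timestamp_invoice).
The contrapositive of premise 4 (O(not renew_claim ⊃ not timestamp_invoice)) is O(timestamp_invoice ⊃ renew_claim), and O(timestamp_invoice) is already established, so O(renew_claim).
From O(renew_claim) and premise 6, O(renew_claim ⊃ dim_lights), we obtain O(dim_lights).
Applying K to premise 8 (O(dim_lights ⊃ serve_notice)) and O(dim_lights) yields O(serve_notice).
The contrapositive of premise 5 (O(not audit_disclosure ⊃ not serve_notice)) is O(serve_notice ⊃ audit_disclosure), and O(serve_notice) is already established, so O(audit_disclosure).
So O(audit_disclosure) holds — audit_disclosure is obligatory. None of the other listed options is made obligatory by any chain of premises.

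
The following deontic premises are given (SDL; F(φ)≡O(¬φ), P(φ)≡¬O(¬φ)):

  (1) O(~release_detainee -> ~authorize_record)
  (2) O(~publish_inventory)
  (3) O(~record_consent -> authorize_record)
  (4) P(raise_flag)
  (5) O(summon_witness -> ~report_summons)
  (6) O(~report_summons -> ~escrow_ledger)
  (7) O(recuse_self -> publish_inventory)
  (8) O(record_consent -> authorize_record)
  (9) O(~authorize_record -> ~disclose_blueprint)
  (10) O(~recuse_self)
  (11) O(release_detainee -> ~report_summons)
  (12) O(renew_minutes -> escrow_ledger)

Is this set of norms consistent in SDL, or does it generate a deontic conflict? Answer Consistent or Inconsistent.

Consistent

Premise 7 is O(recuse_self -> publish_inventory), but O(recuse_self) is not derivable from the premises, so it does not yield O(publish_inventory).
So O(publish_inventory) is not derivable, and the apparent clash with O(~publish_inventory) does not arise.
A world satisfying every obligation exists (e.g. authorize_record=true, disclose_blueprint=false, escrow_ledger=false, publish_inventory=false, raise_flag=false, record_consent=false, recuse_self=false, release_detainee=true, renew_minutes=false, report_summons=false, summon_witness=false); no atom is both obligatory and forbidden, so the set is consistent.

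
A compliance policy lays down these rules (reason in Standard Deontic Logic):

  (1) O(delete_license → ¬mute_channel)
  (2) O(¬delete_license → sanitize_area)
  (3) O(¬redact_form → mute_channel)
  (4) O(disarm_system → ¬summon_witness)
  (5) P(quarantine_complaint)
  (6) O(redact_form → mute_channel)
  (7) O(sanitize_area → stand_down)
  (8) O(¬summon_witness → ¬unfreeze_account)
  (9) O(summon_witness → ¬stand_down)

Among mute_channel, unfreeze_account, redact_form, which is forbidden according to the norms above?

Premises 3 and 6 cover both cases: O(¬redact_form → mute_channel) and O(redact_form → mute_channel). Since ¬redact_form ∨ redact_form is a tautology, O(mute_channel) follows.
Premise 1, O(delete_license → ¬mute_channel), contraposes to O(mute_channel → ¬delete_license); with O(mute_channel) we get O(¬delete_license).
With premise 2, O(¬delete_license → sanitize_area), the K-axiom yields O(sanitize_area).
Applying K to premise 7 (O(sanitize_area → stand_down)) and O(sanitize_area) yields O(stand_down).
Premise 9, O(summon_witness → ¬stand_down), contraposes to O(stand_down → ¬summon_witness); with O(stand_down) we get O(¬summon_witness).
Premise 8 is O(¬summon_witness → ¬unfreeze_account); since O(¬summon_witness), deontic closure gives O(¬unfreeze_account).
So O(¬unfreeze_account) holds, i.e. unfreeze_account is forbidden. None of the other listed options is forbidden under the premises.

unfreeze_account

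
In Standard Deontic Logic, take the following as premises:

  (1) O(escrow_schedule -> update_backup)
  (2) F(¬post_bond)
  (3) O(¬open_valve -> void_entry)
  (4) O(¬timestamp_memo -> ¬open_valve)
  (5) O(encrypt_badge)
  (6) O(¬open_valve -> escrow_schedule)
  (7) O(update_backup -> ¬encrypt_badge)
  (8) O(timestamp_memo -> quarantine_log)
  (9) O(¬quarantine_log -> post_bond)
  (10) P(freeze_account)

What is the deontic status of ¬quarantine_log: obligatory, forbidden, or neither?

Forbidden

Premise 5 states O(encrypt_badge) outright.
Premise 7, O(update_backup -> ¬encrypt_badge), contraposes to O(encrypt_badge -> ¬update_backup); with O(encrypt_badge) we get O(¬update_backup).
Premise 1 is O(escrow_schedule -> update_backup); contrapositively O(¬update_backup -> ¬escrow_schedule). Since O(¬update_backup) holds, K gives O(¬escrow_schedule).
The contrapositive of premise 6 (O(¬open_valve -> escrow_schedule)) is O(¬escrow_schedule -> open_valve), and O(¬escrow_schedule) is already established, so O(open_valve).
The contrapositive of premise 4 (O(¬timestamp_memo -> ¬open_valve)) is O(open_valve -> timestamp_memo), and O(open_valve) is already established, so O(timestamp_memo).
With premise 8, O(timestamp_memo -> quarantine_log), the K-axiom yields O(quarantine_log).
Premises 2, 3, 9, 10 do not contribute to this derivation.
Thus O(quarantine_log), which is F(¬quarantine_log): ¬quarantine_log is forbidden.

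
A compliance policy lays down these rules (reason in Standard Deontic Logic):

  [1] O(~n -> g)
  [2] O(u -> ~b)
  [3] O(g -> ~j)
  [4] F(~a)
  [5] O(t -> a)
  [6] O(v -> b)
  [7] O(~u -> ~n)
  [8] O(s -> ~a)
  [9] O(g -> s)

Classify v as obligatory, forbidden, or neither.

Forbidden

Premise 4 is F(~a), i.e. O(a).
The contrapositive of premise 8 (O(s -> ~a)) is O(a -> ~s), and O(a) is already established, so O(~s).
Premise 9, O(g -> s), contraposes to O(~s -> ~g); with O(~s) we get O(~g).
Premise 1 is O(~n -> g); contrapositively O(~g -> n). Since O(~g) holds, K gives O(n).
The contrapositive of premise 7 (O(~u -> ~n)) is O(n -> u), and O(n) is already established, so O(u).
Premise 2 is O(u -> ~b); since O(u), deontic closure gives O(~b).
Premise 6, O(v -> b), contraposes to O(~b -> ~v); with O(~b) we get O(~v).
Premises 3, 5 do not contribute to this derivation.
Thus O(~v), which is F(v): v is forbidden.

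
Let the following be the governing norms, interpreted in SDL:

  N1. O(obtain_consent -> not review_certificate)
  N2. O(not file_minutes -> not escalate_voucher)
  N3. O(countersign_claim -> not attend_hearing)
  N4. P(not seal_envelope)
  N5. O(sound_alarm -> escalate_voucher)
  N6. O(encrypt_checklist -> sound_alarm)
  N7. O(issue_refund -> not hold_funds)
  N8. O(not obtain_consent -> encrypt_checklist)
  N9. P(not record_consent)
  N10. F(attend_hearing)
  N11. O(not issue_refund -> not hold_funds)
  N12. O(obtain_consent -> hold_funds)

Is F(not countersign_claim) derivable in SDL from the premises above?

Premise 3 is O(countersign_claim -> not attend_hearing); even if O(not attend_hearing) held, inferring O(countersign_claim) would be affirming the consequent — invalid.
No other premise forces O(countersign_claim). An ideal world satisfying every premise can still have not countersign_claim true, so F(not countersign_claim) is not derivable.

No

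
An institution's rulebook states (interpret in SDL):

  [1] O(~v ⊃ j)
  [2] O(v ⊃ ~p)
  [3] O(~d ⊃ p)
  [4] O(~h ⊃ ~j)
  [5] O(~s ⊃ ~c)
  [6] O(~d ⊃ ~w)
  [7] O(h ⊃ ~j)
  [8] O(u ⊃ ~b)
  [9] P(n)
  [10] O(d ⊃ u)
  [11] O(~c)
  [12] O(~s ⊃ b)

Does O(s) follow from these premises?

Yes

Premises 4 and 7 are O(~h ⊃ ~j) and O(h ⊃ ~j); every ideal world satisfies ~h or h, so in either case ~j holds — hence O(~j).
Premise 1, O(~v ⊃ j), contraposes to O(~j ⊃ v); with O(~j) we get O(v).
With premise 2, O(v ⊃ ~p), the K-axiom yields O(~p).
The contrapositive of premise 3 (O(~d ⊃ p)) is O(~p ⊃ d), and O(~p) is already established, so O(d).
With premise 10, O(d ⊃ u), the K-axiom yields O(u).
With premise 8, O(u ⊃ ~b), the K-axiom yields O(~b).
Premise 12, O(~s ⊃ b), contraposes to O(~b ⊃ s); with O(~b) we get O(s).
Premises 5, 6, 9, 11 do not contribute to this derivation.
So O(s) follows.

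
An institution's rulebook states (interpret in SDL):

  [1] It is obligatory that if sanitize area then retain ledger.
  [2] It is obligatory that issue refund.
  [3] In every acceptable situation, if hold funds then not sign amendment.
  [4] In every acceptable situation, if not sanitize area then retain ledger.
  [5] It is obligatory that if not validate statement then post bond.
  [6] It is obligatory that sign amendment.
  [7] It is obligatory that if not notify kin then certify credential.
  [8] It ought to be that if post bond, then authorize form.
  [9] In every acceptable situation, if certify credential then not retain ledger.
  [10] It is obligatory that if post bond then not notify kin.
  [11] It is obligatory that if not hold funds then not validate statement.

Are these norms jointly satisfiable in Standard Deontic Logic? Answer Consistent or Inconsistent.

Inconsistent

Premises 1 and 4 cover both cases: O(sanitize_area → retain_ledger) and O(¬sanitize_area → retain_ledger). Since sanitize_area ∨ ¬sanitize_area is a tautology, O(retain_ledger) follows.
Premise 9, O(certify_credential → ¬retain_ledger), contraposes to O(retain_ledger → ¬certify_credential); with O(retain_ledger) we get O(¬certify_credential).
The contrapositive of premise 7 (O(¬notify_kin → certify_credential)) is O(¬certify_credential → notify_kin), and O(¬certify_credential) is already established, so O(notify_kin).
The contrapositive of premise 10 (O(post_bond → ¬notify_kin)) is O(notify_kin → ¬post_bond), and O(notify_kin) is already established, so O(¬post_bond).
Premise 5 is O(¬validate_statement → post_bond); contrapositively O(¬post_bond → validate_statement). Since O(¬post_bond) holds, K gives O(validate_statement).
Premise 11 is O(¬hold_funds → ¬validate_statement); contrapositively O(validate_statement → hold_funds). Since O(validate_statement) holds, K gives O(hold_funds).
Premise 3 is O(hold_funds → ¬sign_amendment); since O(hold_funds), deontic closure gives O(¬sign_amendment).
But premise 6 directly asserts O(sign_amendment).
We now have both O(¬sign_amendment) and O(sign_amendment) — sign_amendment is simultaneously obligatory and forbidden, violating the D-axiom.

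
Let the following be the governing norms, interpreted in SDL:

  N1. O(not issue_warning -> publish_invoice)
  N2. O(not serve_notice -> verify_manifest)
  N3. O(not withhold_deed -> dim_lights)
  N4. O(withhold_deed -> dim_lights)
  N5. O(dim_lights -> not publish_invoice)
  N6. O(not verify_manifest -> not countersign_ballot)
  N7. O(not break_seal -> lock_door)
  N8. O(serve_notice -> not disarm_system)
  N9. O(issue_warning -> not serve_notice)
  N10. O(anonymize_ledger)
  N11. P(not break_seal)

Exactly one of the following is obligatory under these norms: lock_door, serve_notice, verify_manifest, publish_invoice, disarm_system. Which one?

verify_manifest

Premises 4 and 3 cover both cases: O(withhold_deed -> dim_lights) and O(not withhold_deed -> dim_lights). Since withhold_deed ∨ not withhold_deed is a tautology, O(dim_lights) follows.
Applying K to premise 5 (O(dim_lights -> not publish_invoice)) and O(dim_lights) yields O(not publish_invoice).
Premise 1 is O(not issue_warning -> publish_invoice); contrapositively O(not publish_invoice -> issue_warning). Since O(not publish_invoice) holds, K gives O(issue_warning).
With premise 9, O(issue_warning -> not serve_notice), the K-axiom yields O(not serve_notice).
With premise 2, O(not serve_notice -> verify_manifest), the K-axiom yields O(verify_manifest).
So O(verify_manifest) holds — verify_manifest is obligatory. None of the other listed options is made obligatory by any chain of premises.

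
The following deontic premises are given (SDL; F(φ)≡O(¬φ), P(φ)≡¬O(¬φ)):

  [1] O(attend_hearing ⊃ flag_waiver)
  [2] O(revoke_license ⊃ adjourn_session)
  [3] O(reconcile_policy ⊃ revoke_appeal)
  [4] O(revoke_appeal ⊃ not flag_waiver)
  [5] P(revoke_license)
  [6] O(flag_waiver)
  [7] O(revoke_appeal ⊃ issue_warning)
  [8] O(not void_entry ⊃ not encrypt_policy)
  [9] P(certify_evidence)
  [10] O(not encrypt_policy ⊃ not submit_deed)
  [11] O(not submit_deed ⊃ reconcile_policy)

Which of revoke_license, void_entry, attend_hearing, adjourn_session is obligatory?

Premise 6 states O(flag_waiver) outright.
Premise 4, O(revoke_appeal ⊃ not flag_waiver), contraposes to O(flag_waiver ⊃ not revoke_appeal); with O(flag_waiver) we get O(not revoke_appeal).
Premise 3, O(reconcile_policy ⊃ revoke_appeal), contraposes to O(not revoke_appeal ⊃ not reconcile_policy); with O(not revoke_appeal) we get O(not reconcile_policy).
Premise 11 is O(not submit_deed ⊃ reconcile_policy); contrapositively O(not reconcile_policy ⊃ submit_deed). Since O(not reconcile_policy) holds, K gives O(submit_deed).
The contrapositive of premise 10 (O(not encrypt_policy ⊃ not submit_deed)) is O(submit_deed ⊃ encrypt_policy), and O(submit_deed) is already established, so O(encrypt_policy).
Premise 8 is O(not void_entry ⊃ not encrypt_policy); contrapositively O(encrypt_policy ⊃ void_entry). Since O(encrypt_policy) holds, K gives O(void_entry).
So O(void_entry) holds — void_entry is obligatory. None of the other listed options is made obligatory by any chain of premises.

void_entry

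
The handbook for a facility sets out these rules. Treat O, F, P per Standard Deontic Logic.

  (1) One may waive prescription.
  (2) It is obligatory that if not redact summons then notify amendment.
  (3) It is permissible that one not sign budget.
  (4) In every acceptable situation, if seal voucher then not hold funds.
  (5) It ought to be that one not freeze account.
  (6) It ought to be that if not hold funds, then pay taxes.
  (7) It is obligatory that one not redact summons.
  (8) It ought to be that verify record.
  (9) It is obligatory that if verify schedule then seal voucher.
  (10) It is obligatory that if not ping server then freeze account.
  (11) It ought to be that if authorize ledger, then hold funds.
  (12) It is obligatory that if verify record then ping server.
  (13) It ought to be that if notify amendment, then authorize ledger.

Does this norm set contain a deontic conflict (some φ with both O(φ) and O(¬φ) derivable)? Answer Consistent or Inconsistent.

Premise 10 is O(¬ping_server → freeze_account), but O(¬ping_server) is not derivable from the premises, so it does not yield O(freeze_account).
So O(freeze_account) is not derivable, and the apparent clash with O(¬freeze_account) does not arise.
A world satisfying every obligation exists (e.g. authorize_ledger=true, freeze_account=false, hold_funds=true, notify_amendment=true, pay_taxes=false, ping_server=true, redact_summons=false, seal_voucher=false, sign_budget=false, verify_record=true, verify_schedule=false, waive_prescription=false); no atom is both obligatory and forbidden, so the set is consistent.

Consistent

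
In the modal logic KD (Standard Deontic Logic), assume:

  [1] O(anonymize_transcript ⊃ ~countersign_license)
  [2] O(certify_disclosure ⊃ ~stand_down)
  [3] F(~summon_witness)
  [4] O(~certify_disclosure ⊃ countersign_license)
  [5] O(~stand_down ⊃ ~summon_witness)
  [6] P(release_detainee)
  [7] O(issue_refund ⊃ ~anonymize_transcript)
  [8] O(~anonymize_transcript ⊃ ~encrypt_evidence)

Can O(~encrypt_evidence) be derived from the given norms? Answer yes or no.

Yes

Premise 3 is F(~summon_witness), i.e. O(summon_witness).
Premise 5 is O(~stand_down ⊃ ~summon_witness); contrapositively O(summon_witness ⊃ stand_down). Since O(summon_witness) holds, K gives O(stand_down).
Premise 2, O(certify_disclosure ⊃ ~stand_down), contraposes to O(stand_down ⊃ ~certify_disclosure); with O(stand_down) we get O(~certify_disclosure).
Applying K to premise 4 (O(~certify_disclosure ⊃ countersign_license)) and O(~certify_disclosure) yields O(countersign_license).
Premise 1, O(anonymize_transcript ⊃ ~countersign_license), contraposes to O(countersign_license ⊃ ~anonymize_transcript); with O(countersign_license) we get O(~anonymize_transcript).
With premise 8, O(~anonymize_transcript ⊃ ~encrypt_evidence), the K-axiom yields O(~encrypt_evidence).
Premises 6, 7 do not contribute to this derivation.
So O(~encrypt_evidence) follows.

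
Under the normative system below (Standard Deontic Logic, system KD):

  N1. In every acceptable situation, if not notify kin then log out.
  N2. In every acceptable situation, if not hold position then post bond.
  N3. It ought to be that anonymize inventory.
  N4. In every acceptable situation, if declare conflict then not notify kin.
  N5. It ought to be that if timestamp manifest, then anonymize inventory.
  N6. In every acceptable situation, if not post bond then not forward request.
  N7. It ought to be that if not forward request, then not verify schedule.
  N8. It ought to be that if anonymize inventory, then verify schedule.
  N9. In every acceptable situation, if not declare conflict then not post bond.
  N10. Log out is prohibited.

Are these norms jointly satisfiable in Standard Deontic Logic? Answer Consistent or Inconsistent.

From premise 3 we have O(anonymize_inventory).
From O(anonymize_inventory) and premise 8, O(anonymize_inventory → verify_schedule), we obtain O(verify_schedule).
Premise 7, O(¬forward_request → ¬verify_schedule), contraposes to O(verify_schedule → forward_request); with O(verify_schedule) we get O(forward_request).
Premise 6, O(¬post_bond → ¬forward_request), contraposes to O(forward_request → post_bond); with O(forward_request) we get O(post_bond).
The contrapositive of premise 9 (O(¬declare_conflict → ¬post_bond)) is O(post_bond → declare_conflict), and O(post_bond) is already established, so O(declare_conflict).
With premise 4, O(declare_conflict → ¬notify_kin), the K-axiom yields O(¬notify_kin).
Premise 1 is O(¬notify_kin → log_out); since O(¬notify_kin), deontic closure gives O(log_out).
However, F(log_out) at premise 10 amounts to O(¬log_out).
We now have both O(log_out) and O(¬log_out) — log_out is simultaneously obligatory and forbidden, violating the D-axiom.

Inconsistent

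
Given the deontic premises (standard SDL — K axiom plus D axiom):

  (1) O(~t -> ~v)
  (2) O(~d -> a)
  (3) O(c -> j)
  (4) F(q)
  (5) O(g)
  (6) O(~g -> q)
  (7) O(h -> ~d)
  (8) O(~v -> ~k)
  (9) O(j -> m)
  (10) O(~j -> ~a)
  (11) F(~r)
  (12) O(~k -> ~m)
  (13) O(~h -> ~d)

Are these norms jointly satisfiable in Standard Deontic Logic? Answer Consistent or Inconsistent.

Consistent

Premise 6 is O(~g -> q), but O(~g) is not derivable from the premises, so it does not yield O(q).
So O(q) is not derivable, and the apparent clash with O(~q) does not arise.
A world satisfying every obligation exists (e.g. a=true, c=false, d=false, g=true, h=false, j=true, k=true, m=true, q=false, r=true, t=true, v=true); no atom is both obligatory and forbidden, so the set is consistent.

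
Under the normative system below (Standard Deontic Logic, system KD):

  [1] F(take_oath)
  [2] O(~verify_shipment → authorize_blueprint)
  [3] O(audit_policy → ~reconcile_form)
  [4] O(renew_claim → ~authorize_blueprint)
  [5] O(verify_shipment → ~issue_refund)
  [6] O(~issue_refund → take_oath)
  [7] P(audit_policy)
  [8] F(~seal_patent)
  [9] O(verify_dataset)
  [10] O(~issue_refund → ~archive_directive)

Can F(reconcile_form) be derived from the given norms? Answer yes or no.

No

Premise 3 is O(audit_policy → ~reconcile_form), but O(audit_policy) is not derivable from the premises (the permission P(audit_policy) asserts only ~O(~audit_policy), not O(audit_policy)), so it does not yield O(~reconcile_form).
No other premise forces O(~reconcile_form). An ideal world satisfying every premise can still have reconcile_form true, so F(reconcile_form) is not derivable.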